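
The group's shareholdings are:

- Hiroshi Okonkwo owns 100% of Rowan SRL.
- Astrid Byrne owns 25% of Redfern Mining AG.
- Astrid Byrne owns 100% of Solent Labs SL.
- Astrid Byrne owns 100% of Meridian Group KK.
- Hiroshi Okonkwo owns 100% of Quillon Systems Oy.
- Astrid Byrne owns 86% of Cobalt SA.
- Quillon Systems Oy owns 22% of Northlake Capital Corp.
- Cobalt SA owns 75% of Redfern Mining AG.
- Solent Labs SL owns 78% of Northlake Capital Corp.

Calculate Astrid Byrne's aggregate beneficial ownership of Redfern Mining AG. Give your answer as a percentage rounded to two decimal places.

89.50%

Astrid reaches Redfern along 2 paths.
Direct stake: 25% = 25%.
Via Cobalt: 86% × 75% = 64.5%.
Total: 25% + 64.5% = 89.5%.
Rounded: 89.50%.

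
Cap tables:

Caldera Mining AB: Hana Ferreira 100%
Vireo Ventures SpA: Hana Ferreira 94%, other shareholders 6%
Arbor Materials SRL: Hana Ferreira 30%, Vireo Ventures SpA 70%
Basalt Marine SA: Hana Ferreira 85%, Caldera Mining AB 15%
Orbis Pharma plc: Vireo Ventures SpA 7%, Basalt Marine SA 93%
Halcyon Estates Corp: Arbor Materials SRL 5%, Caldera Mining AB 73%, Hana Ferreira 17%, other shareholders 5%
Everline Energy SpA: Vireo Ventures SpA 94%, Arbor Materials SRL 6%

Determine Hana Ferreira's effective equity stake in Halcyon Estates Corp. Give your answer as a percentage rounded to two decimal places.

94.79%

Hana reaches Halcyon along 4 paths.
Via Arbor: 30% × 5% = 1.5%.
Via Vireo → Arbor: 94% × 70% × 5% = 3.29%.
Via Caldera: 100% × 73% = 73%.
Direct stake: 17% = 17%.
Total: 1.5% + 3.29% + 73% + 17% = 94.79%.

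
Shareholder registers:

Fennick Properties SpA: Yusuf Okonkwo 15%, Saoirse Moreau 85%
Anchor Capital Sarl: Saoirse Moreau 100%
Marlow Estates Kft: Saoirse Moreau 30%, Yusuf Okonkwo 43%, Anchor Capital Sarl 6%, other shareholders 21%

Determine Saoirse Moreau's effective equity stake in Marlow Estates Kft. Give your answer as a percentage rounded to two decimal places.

Saoirse reaches Marlow along 2 paths.
Direct stake: 30% = 30%.
Via Anchor: 100% × 6% = 6%.
Total: 30% + 6% = 36%.
Rounded: 36.00%.

36.00%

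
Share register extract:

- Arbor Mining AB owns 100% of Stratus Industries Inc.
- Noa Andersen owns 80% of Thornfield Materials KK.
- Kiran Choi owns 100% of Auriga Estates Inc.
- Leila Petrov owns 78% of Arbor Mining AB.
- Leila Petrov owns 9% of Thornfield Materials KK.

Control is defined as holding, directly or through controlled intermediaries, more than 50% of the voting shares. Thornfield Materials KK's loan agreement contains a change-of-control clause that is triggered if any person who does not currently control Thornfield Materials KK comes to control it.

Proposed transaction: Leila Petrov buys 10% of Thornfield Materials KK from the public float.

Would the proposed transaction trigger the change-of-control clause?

No

The purchase changes only Leila's holdings, so Leila is the only person who could newly come to control Thornfield.
Leila holds 78% of Arbor, so Leila controls Arbor.
Arbor holds 100% of Stratus, so Leila controls Stratus.
In Thornfield, Leila's side holds only 9%, not > 50%.
So before the transaction, Leila does not control Thornfield.
After the purchase, Leila's direct stake in Thornfield rises to 9% + 10% = 19%.
After the transaction, Leila's side holds 19% of Thornfield, not > 50%, so Leila still does not control Thornfield.
No new person acquires control, so the clause is not triggered.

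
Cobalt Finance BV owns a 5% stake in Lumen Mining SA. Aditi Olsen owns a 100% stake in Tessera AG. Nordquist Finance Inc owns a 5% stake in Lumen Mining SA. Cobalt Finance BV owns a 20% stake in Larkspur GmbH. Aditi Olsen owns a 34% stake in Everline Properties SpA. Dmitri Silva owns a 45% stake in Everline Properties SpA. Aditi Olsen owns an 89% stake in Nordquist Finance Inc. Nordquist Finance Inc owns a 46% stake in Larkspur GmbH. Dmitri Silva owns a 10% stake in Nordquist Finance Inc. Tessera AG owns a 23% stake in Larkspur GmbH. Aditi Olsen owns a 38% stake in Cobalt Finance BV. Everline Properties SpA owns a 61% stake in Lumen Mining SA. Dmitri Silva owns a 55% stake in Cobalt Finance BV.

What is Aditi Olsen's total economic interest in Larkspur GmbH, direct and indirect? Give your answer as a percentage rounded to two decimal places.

Aditi reaches Larkspur along 3 paths.
Via Tessera: 100% × 23% = 23%.
Via Cobalt: 38% × 20% = 7.6%.
Via Nordquist: 89% × 46% = 40.94%.
Total: 23% + 7.6% + 40.94% = 71.54%.

71.54%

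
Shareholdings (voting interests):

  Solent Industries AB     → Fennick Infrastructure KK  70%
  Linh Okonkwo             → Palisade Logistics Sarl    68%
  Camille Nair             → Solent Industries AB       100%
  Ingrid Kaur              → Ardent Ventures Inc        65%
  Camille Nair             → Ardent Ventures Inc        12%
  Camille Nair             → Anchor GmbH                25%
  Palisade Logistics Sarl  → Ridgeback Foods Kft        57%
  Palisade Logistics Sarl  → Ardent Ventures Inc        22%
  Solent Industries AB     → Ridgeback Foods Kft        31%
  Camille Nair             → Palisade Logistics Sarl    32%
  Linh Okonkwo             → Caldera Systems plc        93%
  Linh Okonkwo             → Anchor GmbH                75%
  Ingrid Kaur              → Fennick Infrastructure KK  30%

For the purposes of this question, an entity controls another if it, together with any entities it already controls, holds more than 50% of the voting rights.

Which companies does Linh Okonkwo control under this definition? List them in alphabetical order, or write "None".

Linh holds 75% of Anchor, so Linh controls Anchor.
Linh holds 68% of Palisade, so Linh controls Palisade.
Palisade holds 57% of Ridgeback, so Linh controls Ridgeback.
Linh holds 93% of Caldera, so Linh controls Caldera.
No other company's threshold is met.

Anchor GmbH, Caldera Systems plc, Palisade Logistics Sarl, Ridgeback Foods Kft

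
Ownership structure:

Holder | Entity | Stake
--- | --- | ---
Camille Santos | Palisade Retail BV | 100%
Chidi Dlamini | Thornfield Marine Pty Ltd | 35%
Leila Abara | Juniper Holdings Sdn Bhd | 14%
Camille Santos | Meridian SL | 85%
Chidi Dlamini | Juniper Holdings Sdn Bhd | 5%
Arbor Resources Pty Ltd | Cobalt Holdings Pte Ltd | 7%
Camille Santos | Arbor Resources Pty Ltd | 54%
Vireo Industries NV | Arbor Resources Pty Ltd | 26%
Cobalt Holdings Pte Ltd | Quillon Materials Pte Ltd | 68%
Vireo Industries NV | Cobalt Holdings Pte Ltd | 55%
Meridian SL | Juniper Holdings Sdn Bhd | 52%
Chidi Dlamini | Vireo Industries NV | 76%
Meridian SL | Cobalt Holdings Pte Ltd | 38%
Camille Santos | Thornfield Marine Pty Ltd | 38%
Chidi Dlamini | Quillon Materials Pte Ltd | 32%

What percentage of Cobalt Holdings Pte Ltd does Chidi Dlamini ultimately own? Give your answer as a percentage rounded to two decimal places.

Chidi reaches Cobalt along 2 paths.
Via Vireo → Arbor: 76% × 26% × 7% = 1.3832%.
Via Vireo: 76% × 55% = 41.8%.
Total: 1.3832% + 41.8% = 43.1832%.
Rounded: 43.18%.

43.18%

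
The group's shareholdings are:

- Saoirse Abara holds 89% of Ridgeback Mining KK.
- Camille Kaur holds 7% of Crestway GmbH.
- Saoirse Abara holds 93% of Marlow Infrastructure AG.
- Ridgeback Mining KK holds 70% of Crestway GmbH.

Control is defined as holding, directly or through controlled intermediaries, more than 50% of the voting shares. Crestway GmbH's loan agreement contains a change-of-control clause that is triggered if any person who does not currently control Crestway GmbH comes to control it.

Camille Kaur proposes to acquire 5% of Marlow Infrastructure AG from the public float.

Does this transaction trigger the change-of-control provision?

The purchase changes only Camille's holdings, so Camille is the only person who could newly come to control Crestway.
Camille's largest direct stake is 7% in Crestway, which does not meet the threshold, so Camille controls no company.
In Crestway, Camille's side holds only 7%, not > 50%.
So before the transaction, Camille does not control Crestway.
After the purchase, Camille holds 5% of Marlow directly.
Camille's side now holds 5% of Marlow, not > 50%, so Camille still does not control Marlow.
After the transaction, Camille's side holds 7% of Crestway, not > 50%, so Camille still does not control Crestway.
No new person acquires control, so the clause is not triggered.

No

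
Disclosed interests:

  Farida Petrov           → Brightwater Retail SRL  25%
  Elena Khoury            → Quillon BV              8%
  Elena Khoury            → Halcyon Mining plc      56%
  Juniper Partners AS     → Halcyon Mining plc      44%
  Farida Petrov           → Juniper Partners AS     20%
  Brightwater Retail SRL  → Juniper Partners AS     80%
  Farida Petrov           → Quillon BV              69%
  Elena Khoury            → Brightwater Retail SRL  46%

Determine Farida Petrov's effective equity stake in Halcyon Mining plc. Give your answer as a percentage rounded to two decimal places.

Farida reaches Halcyon along 2 paths.
Via Brightwater → Juniper: 25% × 80% × 44% = 8.8%.
Via Juniper: 20% × 44% = 8.8%.
Total: 8.8% + 8.8% = 17.6%.
Rounded: 17.60%.

17.60%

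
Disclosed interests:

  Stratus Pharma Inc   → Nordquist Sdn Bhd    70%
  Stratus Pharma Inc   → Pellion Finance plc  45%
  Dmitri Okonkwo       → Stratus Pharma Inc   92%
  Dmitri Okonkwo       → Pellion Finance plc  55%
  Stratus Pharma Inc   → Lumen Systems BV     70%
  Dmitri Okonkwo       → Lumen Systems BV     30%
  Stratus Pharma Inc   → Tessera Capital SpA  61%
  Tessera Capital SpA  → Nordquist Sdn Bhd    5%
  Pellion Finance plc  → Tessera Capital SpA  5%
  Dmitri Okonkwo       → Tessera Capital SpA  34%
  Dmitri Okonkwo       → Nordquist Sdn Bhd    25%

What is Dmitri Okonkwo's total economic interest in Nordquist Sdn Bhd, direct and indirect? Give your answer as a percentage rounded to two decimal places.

94.15%

Dmitri reaches Nordquist along 6 paths.
Via Stratus: 92% × 70% = 64.4%.
Direct stake: 25% = 25%.
Via Pellion → Tessera: 55% × 5% × 5% = 0.1375%.
Via Stratus → Pellion → Tessera: 92% × 45% × 5% × 5% = 0.1035%.
Via Tessera: 34% × 5% = 1.7%.
Via Stratus → Tessera: 92% × 61% × 5% = 2.806%.
Total: 64.4% + 25% + 0.1375% + 0.1035% + 1.7% + 2.806% = 94.147%.
Rounded: 94.15%.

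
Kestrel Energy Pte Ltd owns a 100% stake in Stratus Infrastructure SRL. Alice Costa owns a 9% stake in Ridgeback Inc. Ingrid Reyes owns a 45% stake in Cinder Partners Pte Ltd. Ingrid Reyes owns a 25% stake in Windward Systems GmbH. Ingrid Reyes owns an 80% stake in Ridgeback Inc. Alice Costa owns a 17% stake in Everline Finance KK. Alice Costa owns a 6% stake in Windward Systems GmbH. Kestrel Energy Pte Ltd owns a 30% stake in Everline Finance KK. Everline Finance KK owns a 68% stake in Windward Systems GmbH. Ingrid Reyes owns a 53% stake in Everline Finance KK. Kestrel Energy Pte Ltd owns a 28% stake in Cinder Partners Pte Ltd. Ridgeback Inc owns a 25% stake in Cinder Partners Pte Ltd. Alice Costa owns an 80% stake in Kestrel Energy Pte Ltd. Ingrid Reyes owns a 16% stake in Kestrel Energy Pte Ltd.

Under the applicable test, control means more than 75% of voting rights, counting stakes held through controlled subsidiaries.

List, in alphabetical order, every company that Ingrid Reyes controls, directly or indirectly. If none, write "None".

Ingrid holds 80% of Ridgeback, so Ingrid controls Ridgeback.
No other company's threshold is met.

Ridgeback Inc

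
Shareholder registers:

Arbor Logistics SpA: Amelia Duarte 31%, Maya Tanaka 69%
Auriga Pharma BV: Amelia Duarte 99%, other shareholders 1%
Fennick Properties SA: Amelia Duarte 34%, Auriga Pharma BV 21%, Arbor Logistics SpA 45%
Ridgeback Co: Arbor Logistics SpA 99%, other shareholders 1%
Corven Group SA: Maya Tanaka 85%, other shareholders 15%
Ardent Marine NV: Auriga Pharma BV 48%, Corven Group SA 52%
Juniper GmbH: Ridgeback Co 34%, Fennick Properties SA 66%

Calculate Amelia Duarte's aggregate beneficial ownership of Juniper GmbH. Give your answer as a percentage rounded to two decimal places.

55.80%

Amelia reaches Juniper along 4 paths.
Via Arbor → Ridgeback: 31% × 99% × 34% = 10.4346%.
Via Fennick: 34% × 66% = 22.44%.
Via Auriga → Fennick: 99% × 21% × 66% = 13.7214%.
Via Arbor → Fennick: 31% × 45% × 66% = 9.207%.
Total: 10.4346% + 22.44% + 13.7214% + 9.207% = 55.803%.
Rounded: 55.80%.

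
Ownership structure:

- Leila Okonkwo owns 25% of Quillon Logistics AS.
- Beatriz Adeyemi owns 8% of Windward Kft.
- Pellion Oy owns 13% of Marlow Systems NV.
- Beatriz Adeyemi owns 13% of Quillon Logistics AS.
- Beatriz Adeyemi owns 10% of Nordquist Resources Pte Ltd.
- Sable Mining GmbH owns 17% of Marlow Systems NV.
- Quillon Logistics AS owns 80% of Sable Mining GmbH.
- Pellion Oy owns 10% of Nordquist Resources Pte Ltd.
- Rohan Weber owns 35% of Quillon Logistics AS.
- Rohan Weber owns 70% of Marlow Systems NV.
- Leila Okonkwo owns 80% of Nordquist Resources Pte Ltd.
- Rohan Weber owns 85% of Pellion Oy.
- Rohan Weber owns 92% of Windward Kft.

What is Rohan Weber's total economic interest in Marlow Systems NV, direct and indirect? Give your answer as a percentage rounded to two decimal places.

85.81%

Rohan reaches Marlow along 3 paths.
Direct stake: 70% = 70%.
Via Quillon → Sable: 35% × 80% × 17% = 4.76%.
Via Pellion: 85% × 13% = 11.05%.
Total: 70% + 4.76% + 11.05% = 85.81%.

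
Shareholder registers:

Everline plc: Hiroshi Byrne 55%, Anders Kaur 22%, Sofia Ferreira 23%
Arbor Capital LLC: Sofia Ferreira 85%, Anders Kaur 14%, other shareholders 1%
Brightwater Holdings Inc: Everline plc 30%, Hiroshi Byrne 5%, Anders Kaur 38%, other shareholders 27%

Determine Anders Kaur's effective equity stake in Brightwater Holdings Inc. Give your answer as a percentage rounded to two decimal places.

Anders reaches Brightwater along 2 paths.
Via Everline: 22% × 30% = 6.6%.
Direct stake: 38% = 38%.
Total: 6.6% + 38% = 44.6%.
Rounded: 44.60%.

44.60%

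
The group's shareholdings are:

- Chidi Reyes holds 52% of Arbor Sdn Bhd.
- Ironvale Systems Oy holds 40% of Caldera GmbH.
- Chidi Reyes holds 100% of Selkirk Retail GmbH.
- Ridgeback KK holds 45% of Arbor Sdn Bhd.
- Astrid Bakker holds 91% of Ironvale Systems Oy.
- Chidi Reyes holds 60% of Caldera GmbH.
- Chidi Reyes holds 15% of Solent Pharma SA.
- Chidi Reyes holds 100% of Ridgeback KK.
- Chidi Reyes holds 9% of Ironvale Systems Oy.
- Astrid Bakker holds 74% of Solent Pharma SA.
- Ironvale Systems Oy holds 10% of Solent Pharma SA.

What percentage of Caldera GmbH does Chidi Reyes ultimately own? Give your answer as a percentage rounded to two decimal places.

63.60%

Chidi reaches Caldera along 2 paths.
Direct stake: 60% = 60%.
Via Ironvale: 9% × 40% = 3.6%.
Total: 60% + 3.6% = 63.6%.
Rounded: 63.60%.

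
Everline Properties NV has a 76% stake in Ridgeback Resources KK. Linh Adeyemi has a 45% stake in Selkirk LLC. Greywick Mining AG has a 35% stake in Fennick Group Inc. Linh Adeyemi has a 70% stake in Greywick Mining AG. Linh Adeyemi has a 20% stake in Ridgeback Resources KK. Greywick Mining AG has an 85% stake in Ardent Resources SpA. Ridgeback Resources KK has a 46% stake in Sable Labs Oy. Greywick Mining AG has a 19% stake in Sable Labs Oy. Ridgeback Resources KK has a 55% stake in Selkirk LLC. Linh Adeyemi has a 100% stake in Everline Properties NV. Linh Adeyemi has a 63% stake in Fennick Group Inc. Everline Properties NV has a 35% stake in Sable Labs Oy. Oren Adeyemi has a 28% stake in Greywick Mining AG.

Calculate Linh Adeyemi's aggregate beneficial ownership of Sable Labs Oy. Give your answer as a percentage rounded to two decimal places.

92.46%

Linh reaches Sable along 4 paths.
Via Greywick: 70% × 19% = 13.3%.
Via Ridgeback: 20% × 46% = 9.2%.
Via Everline → Ridgeback: 100% × 76% × 46% = 34.96%.
Via Everline: 100% × 35% = 35%.
Total: 13.3% + 9.2% + 34.96% + 35% = 92.46%.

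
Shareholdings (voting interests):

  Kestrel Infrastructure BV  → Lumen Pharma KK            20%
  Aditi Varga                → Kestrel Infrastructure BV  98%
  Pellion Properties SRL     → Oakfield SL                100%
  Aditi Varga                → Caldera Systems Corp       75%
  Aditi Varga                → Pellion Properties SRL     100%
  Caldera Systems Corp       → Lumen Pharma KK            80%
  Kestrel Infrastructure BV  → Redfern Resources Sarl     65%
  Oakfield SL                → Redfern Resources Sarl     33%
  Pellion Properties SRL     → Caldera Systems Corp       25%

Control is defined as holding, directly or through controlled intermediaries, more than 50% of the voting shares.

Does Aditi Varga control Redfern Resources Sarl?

Yes

Aditi holds 98% of Kestrel, so Aditi controls Kestrel.
Aditi holds 100% of Pellion, so Aditi controls Pellion.
Pellion holds 100% of Oakfield, so Aditi controls Oakfield.
Kestrel and Oakfield together hold 65% + 33% = 98% of Redfern, so Aditi controls Redfern.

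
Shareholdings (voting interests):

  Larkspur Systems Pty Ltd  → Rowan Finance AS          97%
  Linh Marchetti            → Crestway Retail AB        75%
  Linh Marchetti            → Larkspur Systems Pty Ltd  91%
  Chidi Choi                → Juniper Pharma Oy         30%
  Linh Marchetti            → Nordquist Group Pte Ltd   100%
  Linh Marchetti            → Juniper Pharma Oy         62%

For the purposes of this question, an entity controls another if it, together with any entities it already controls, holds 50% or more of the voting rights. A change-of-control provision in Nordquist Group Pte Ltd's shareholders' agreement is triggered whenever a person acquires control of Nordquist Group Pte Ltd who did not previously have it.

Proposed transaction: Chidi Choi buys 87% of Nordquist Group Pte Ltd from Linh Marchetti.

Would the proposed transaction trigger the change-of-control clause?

The purchase adds only to Chidi's holdings (Linh's stake shrinks), so Chidi is the only person who could newly come to control Nordquist.
Chidi's largest direct stake is 30% in Juniper, which does not meet the threshold, so Chidi controls no company.
Neither Chidi nor any entity Chidi controls holds any voting interest in Nordquist.
So before the transaction, Chidi does not control Nordquist.
After the purchase, Chidi holds 87% of Nordquist directly, and Linh's stake falls to 13%.
Chidi holds 87% of Nordquist, so Chidi controls Nordquist.
Chidi did not control Nordquist before and does after, so the clause is triggered.

Yes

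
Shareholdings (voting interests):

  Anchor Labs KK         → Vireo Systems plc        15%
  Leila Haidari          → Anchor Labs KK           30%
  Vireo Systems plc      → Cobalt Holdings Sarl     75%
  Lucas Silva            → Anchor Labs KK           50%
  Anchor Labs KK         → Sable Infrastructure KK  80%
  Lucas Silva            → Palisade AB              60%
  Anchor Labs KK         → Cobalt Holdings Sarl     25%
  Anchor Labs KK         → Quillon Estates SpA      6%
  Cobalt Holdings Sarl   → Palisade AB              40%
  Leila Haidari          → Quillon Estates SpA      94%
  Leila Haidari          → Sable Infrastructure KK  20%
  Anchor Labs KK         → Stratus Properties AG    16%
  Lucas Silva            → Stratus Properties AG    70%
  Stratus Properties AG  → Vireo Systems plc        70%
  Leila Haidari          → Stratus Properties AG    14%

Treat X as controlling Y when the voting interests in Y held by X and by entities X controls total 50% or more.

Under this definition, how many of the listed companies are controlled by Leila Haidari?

Leila holds 94% of Quillon, so Leila controls Quillon.
No other company's threshold is met.
Leila controls 1 company.

1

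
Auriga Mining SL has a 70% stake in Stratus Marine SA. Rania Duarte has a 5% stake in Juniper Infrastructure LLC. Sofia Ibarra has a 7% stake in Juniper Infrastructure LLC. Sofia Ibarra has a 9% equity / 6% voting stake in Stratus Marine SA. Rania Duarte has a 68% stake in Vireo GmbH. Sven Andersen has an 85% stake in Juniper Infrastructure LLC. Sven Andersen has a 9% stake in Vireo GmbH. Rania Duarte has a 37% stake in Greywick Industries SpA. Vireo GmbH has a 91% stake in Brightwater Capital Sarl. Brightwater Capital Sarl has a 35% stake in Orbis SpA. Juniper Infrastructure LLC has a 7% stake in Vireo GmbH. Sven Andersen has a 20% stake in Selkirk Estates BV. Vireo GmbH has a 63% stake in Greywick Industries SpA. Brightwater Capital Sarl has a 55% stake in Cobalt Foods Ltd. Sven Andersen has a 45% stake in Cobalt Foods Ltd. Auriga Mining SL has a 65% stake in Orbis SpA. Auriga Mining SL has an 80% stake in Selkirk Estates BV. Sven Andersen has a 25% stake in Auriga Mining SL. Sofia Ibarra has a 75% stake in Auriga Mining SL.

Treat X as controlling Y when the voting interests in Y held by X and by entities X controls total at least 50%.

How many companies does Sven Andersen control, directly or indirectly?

1

Sven holds 85% of Juniper, so Sven controls Juniper.
No other company's threshold is met.
Sven controls 1 company.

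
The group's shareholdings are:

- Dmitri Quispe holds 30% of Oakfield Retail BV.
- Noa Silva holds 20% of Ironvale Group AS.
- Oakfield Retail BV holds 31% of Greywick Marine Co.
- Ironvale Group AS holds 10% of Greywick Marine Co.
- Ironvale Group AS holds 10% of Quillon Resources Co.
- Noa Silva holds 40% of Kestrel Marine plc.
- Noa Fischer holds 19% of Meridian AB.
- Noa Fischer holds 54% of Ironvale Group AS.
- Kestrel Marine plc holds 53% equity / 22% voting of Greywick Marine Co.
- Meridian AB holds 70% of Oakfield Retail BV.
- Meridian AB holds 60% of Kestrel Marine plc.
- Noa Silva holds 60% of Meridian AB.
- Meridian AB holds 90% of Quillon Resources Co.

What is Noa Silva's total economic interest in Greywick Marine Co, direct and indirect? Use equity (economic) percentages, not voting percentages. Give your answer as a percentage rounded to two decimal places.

55.30%

Noa Silva reaches Greywick along 4 paths.
Via Meridian → Oakfield: 60% × 70% × 31% = 13.02%.
Via Meridian → Kestrel: 60% × 60% × 53% = 19.08%.
Via Kestrel: 40% × 53% = 21.2%.
Via Ironvale: 20% × 10% = 2%.
Total: 13.02% + 19.08% + 21.2% + 2% = 55.3%.
Rounded: 55.30%.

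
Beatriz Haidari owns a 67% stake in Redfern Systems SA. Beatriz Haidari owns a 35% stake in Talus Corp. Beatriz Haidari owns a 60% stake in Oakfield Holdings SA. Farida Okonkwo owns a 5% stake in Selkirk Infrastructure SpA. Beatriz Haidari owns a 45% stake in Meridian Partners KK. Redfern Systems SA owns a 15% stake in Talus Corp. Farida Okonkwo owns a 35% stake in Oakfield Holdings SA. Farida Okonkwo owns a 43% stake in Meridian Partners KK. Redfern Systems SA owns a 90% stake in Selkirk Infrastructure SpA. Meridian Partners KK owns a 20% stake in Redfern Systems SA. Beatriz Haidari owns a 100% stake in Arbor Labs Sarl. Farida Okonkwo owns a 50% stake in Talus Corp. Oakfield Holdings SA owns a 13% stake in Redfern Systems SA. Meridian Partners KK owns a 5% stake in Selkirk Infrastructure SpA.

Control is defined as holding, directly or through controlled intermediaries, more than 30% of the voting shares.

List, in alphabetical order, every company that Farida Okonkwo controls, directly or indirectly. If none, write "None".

Meridian Partners KK, Oakfield Holdings SA, Redfern Systems SA, Selkirk Infrastructure SpA, Talus Corp

Farida holds 43% of Meridian, so Farida controls Meridian.
Farida holds 35% of Oakfield, so Farida controls Oakfield.
Oakfield and Meridian together hold 13% + 20% = 33% of Redfern, so Farida controls Redfern.
Meridian and Farida and Redfern together hold 5% + 5% + 90% = 100% of Selkirk, so Farida controls Selkirk.
Redfern and Farida together hold 15% + 50% = 65% of Talus, so Farida controls Talus.
No other company's threshold is met.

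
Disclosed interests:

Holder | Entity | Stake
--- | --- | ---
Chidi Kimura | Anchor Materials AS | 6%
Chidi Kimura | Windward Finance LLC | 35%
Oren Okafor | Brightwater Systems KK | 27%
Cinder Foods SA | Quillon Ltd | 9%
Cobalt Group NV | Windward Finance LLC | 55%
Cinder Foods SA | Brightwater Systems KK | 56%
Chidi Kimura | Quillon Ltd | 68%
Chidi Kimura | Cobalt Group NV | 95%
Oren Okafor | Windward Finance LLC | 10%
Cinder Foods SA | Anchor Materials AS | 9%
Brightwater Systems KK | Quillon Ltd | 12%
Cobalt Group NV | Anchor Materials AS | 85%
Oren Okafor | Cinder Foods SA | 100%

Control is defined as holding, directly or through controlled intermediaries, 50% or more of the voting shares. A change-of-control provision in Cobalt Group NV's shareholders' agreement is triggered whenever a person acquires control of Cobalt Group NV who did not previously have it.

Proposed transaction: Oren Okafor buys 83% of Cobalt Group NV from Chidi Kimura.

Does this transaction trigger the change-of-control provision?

Yes

The purchase adds only to Oren's holdings (Chidi's stake shrinks), so Oren is the only person who could newly come to control Cobalt.
Oren holds 100% of Cinder, so Oren controls Cinder.
Cinder and Oren together hold 56% + 27% = 83% of Brightwater, so Oren controls Brightwater.
Neither Oren nor any entity Oren controls holds any voting interest in Cobalt.
So before the transaction, Oren does not control Cobalt.
After the purchase, Oren holds 83% of Cobalt directly, and Chidi's stake falls to 12%.
Oren holds 83% of Cobalt, so Oren controls Cobalt.
Oren did not control Cobalt before and does after, so the clause is triggered.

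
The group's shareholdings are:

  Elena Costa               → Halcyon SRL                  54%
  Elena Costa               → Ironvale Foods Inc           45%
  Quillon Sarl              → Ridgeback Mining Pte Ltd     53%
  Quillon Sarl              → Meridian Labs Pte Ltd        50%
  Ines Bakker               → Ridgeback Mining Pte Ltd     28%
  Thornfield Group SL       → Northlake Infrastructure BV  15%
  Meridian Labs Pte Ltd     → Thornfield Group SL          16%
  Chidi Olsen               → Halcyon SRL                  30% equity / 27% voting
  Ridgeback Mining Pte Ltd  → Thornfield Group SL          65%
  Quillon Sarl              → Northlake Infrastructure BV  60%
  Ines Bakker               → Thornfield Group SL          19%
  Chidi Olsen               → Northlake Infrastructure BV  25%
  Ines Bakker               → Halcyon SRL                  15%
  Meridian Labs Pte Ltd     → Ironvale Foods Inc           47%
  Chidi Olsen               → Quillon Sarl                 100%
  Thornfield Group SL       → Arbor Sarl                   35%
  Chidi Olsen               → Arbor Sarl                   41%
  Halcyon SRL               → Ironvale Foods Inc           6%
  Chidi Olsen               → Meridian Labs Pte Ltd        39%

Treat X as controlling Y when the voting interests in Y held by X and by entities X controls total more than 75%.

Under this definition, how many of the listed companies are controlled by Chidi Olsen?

Chidi holds 100% of Quillon, so Chidi controls Quillon.
Chidi and Quillon together hold 39% + 50% = 89% of Meridian, so Chidi controls Meridian.
Chidi and Quillon together hold 25% + 60% = 85% of Northlake, so Chidi controls Northlake.
No other company's threshold is met.
Chidi controls 3 companies.

3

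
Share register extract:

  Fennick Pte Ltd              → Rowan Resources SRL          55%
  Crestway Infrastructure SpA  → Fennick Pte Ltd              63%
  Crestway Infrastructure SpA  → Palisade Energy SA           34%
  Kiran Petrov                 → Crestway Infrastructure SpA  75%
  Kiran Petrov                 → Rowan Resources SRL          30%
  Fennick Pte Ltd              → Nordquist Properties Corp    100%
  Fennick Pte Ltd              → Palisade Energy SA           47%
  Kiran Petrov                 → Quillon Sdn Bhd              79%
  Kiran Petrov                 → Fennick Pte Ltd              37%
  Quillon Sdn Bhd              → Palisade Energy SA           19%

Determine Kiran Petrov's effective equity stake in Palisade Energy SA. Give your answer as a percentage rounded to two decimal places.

Kiran reaches Palisade along 4 paths.
Via Crestway: 75% × 34% = 25.5%.
Via Crestway → Fennick: 75% × 63% × 47% = 22.2075%.
Via Fennick: 37% × 47% = 17.39%.
Via Quillon: 79% × 19% = 15.01%.
Total: 25.5% + 22.2075% + 17.39% + 15.01% = 80.1075%.
Rounded: 80.11%.

80.11%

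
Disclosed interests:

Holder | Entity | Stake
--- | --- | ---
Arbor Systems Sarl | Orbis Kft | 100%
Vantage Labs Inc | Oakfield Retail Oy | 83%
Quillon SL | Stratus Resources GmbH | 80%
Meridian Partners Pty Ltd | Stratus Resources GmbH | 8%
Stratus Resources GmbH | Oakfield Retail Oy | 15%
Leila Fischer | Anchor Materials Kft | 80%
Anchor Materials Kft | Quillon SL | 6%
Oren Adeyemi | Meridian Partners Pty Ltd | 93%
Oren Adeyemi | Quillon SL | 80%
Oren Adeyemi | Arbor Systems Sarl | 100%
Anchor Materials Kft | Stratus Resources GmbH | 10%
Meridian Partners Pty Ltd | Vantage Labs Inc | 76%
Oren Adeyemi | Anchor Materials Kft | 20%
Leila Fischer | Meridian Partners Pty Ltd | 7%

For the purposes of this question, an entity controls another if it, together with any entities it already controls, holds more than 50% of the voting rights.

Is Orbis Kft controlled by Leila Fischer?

Leila holds 80% of Anchor, so Leila controls Anchor.
Neither Leila nor any entity Leila controls holds any voting interest in Orbis.
So Leila does not control Orbis.

No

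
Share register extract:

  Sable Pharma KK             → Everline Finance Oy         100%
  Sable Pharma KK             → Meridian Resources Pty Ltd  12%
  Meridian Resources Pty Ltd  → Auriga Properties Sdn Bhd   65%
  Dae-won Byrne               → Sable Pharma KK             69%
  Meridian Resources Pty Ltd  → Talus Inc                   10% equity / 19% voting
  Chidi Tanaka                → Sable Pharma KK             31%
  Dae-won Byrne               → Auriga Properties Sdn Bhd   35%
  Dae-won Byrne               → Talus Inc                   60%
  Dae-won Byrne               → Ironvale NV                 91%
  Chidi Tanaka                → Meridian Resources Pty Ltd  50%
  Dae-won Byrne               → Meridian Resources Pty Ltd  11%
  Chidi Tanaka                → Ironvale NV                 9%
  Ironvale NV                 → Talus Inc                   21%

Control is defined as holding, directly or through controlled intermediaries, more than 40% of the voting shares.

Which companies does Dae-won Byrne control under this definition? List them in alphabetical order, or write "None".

Dae-won holds 69% of Sable, so Dae-won controls Sable.
Dae-won holds 91% of Ironvale, so Dae-won controls Ironvale.
Sable holds 100% of Everline, so Dae-won controls Everline.
Ironvale and Dae-won together hold 21% + 60% = 81% of Talus, so Dae-won controls Talus.
No other company's threshold is met.

Everline Finance Oy, Ironvale NV, Sable Pharma KK, Talus Inc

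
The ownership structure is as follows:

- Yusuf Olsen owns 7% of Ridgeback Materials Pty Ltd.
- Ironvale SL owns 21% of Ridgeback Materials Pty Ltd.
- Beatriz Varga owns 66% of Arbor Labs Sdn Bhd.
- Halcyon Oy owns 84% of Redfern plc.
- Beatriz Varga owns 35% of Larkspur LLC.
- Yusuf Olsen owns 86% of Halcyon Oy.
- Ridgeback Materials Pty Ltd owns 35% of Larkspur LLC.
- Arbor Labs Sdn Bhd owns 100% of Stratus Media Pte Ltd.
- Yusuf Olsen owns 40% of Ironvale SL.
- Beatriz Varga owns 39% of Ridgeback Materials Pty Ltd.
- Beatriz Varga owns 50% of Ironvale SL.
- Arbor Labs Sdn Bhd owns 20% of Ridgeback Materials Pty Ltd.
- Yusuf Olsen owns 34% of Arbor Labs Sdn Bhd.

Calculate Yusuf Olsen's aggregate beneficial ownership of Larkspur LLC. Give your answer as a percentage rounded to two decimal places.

7.77%

Yusuf reaches Larkspur along 3 paths.
Via Arbor → Ridgeback: 34% × 20% × 35% = 2.38%.
Via Ironvale → Ridgeback: 40% × 21% × 35% = 2.94%.
Via Ridgeback: 7% × 35% = 2.45%.
Total: 2.38% + 2.94% + 2.45% = 7.77%.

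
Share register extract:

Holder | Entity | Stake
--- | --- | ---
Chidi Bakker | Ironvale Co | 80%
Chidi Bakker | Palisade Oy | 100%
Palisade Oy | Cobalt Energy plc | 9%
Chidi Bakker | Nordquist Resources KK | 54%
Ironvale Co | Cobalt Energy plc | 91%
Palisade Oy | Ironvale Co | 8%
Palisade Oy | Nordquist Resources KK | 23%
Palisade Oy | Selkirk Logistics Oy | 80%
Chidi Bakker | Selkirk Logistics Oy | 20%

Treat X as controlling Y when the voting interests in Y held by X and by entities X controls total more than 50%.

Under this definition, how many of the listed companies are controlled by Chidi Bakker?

Chidi holds 100% of Palisade, so Chidi controls Palisade.
Palisade and Chidi together hold 23% + 54% = 77% of Nordquist, so Chidi controls Nordquist.
Chidi and Palisade together hold 20% + 80% = 100% of Selkirk, so Chidi controls Selkirk.
Palisade and Chidi together hold 8% + 80% = 88% of Ironvale, so Chidi controls Ironvale.
Palisade and Ironvale together hold 9% + 91% = 100% of Cobalt, so Chidi controls Cobalt.
Chidi controls 5 companies.

5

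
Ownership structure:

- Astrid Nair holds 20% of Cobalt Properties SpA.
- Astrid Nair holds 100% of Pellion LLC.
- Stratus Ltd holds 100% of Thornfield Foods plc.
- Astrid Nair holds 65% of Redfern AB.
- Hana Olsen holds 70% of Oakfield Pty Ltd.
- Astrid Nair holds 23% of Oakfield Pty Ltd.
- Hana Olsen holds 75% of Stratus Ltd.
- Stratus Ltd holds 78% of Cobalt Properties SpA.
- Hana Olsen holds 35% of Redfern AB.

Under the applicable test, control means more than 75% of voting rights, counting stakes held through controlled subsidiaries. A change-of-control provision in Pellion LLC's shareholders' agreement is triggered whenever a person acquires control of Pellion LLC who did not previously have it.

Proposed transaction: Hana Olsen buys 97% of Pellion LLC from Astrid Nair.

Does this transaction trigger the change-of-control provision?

The purchase adds only to Hana's holdings (Astrid's stake shrinks), so Hana is the only person who could newly come to control Pellion.
Hana's largest direct stake is 75% in Stratus, which does not meet the threshold, so Hana controls no company.
Neither Hana nor any entity Hana controls holds any voting interest in Pellion.
So before the transaction, Hana does not control Pellion.
After the purchase, Hana holds 97% of Pellion directly, and Astrid's stake falls to 3%.
Hana holds 97% of Pellion, so Hana controls Pellion.
Hana did not control Pellion before and does after, so the clause is triggered.

Yes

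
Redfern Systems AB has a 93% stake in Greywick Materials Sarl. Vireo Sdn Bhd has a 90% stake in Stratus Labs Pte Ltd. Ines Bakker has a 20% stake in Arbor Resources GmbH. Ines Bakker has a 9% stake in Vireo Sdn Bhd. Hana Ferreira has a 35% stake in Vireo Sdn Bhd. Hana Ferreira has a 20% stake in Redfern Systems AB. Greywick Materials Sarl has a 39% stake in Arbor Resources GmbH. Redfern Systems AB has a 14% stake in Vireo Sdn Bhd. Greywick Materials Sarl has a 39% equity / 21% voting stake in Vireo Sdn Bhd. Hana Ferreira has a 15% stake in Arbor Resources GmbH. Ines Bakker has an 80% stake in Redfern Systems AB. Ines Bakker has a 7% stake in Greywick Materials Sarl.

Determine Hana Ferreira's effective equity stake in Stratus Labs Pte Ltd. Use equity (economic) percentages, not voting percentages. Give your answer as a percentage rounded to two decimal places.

Hana reaches Stratus along 3 paths.
Via Redfern → Vireo: 20% × 14% × 90% = 2.52%.
Via Vireo: 35% × 90% = 31.5%.
Via Redfern → Greywick → Vireo: 20% × 93% × 39% × 90% = 6.5286%.
Total: 2.52% + 31.5% + 6.5286% = 40.5486%.
Rounded: 40.55%.

40.55%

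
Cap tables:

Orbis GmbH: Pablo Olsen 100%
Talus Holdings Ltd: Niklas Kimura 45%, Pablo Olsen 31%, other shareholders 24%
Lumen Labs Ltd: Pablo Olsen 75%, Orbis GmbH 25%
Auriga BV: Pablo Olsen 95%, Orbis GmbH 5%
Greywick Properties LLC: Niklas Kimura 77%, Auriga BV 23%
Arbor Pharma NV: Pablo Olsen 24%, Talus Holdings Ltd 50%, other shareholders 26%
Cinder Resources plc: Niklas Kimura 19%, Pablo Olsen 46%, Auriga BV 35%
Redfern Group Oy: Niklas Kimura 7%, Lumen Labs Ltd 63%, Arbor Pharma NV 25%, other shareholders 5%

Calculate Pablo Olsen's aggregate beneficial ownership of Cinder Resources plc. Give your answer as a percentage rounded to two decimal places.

Pablo reaches Cinder along 3 paths.
Direct stake: 46% = 46%.
Via Auriga: 95% × 35% = 33.25%.
Via Orbis → Auriga: 100% × 5% × 35% = 1.75%.
Total: 46% + 33.25% + 1.75% = 81%.
Rounded: 81.00%.

81.00%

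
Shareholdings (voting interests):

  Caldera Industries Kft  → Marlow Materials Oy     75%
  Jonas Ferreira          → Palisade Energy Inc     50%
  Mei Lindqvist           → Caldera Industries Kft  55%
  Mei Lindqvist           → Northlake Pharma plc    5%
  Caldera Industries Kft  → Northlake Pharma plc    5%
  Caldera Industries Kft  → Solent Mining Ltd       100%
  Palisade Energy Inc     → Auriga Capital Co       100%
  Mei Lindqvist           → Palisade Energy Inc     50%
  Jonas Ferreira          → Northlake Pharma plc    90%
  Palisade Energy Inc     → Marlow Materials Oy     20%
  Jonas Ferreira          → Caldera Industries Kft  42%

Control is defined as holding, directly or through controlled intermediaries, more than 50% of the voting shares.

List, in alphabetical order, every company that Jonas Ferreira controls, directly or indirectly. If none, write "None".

Northlake Pharma plc

Jonas holds 90% of Northlake, so Jonas controls Northlake.
No other company's threshold is met.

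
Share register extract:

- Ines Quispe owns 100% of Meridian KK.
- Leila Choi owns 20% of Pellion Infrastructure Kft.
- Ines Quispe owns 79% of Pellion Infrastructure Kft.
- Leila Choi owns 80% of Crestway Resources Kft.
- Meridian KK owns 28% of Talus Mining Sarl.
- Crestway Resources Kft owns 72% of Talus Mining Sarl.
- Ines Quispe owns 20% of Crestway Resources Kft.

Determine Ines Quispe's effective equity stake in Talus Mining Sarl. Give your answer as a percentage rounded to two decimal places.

42.40%

Ines reaches Talus along 2 paths.
Via Meridian: 100% × 28% = 28%.
Via Crestway: 20% × 72% = 14.4%.
Total: 28% + 14.4% = 42.4%.
Rounded: 42.40%.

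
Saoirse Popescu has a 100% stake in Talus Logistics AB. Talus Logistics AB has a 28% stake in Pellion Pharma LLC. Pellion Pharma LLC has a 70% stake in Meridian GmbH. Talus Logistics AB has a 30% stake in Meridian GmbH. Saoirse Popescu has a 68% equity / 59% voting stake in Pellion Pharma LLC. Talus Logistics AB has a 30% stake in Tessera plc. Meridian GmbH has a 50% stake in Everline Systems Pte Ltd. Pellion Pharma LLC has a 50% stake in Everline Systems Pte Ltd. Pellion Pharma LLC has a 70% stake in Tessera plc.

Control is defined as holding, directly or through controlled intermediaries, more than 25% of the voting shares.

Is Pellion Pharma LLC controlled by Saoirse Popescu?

Saoirse holds 100% of Talus, so Saoirse controls Talus.
Saoirse and Talus together hold 59% + 28% = 87% of Pellion, so Saoirse controls Pellion.

Yes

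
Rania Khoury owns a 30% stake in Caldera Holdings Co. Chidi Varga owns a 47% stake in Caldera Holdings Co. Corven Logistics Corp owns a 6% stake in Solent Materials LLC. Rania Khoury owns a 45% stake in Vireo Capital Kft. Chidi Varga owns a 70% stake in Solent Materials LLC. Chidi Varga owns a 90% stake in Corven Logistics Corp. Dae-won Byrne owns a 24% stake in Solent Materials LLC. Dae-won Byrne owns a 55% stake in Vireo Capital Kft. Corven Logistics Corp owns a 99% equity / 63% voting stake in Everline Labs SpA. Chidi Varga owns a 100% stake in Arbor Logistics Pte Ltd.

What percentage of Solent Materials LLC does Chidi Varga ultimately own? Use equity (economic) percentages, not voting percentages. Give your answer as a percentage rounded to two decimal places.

Chidi reaches Solent along 2 paths.
Direct stake: 70% = 70%.
Via Corven: 90% × 6% = 5.4%.
Total: 70% + 5.4% = 75.4%.
Rounded: 75.40%.

75.40%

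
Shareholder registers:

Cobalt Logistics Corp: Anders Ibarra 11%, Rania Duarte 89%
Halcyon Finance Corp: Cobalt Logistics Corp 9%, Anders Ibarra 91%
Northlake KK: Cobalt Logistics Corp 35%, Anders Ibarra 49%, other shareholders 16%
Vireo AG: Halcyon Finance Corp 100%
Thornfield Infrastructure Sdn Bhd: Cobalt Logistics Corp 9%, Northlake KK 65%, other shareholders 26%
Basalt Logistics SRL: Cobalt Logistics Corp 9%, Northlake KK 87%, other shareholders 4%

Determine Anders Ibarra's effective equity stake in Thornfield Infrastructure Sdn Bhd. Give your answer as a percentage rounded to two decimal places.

35.34%

Anders reaches Thornfield along 3 paths.
Via Cobalt: 11% × 9% = 0.99%.
Via Cobalt → Northlake: 11% × 35% × 65% = 2.5025%.
Via Northlake: 49% × 65% = 31.85%.
Total: 0.99% + 2.5025% + 31.85% = 35.3425%.
Rounded: 35.34%.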